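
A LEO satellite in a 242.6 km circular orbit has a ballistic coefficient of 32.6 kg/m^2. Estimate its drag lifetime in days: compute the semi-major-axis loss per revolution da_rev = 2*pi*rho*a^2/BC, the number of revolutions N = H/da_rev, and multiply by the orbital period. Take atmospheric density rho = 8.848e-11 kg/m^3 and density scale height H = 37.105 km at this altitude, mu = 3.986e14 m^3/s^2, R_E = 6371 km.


a = R_E + alt = 6613.6000 km = 6.6136e+06 m
da_rev = 2*pi*rho*a^2/BC = 2*pi*8.848e-11*(6.6136e+06)^2/32.6 = 745.904507 m per revolution
N = H/da_rev = 37105.0000 m / 745.904507 m = 49.7450 revolutions
P = 2*pi*sqrt(a^3/mu) = 5352.6409 s
lifetime = N*P = 49.7450 * 5352.6409 = 266266.9800 s = 3.0818 days

3.0818 days


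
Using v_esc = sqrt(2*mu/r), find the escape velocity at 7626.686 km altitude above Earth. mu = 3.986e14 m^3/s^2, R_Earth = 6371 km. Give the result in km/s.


r = 6371.0 + 7626.686 = 13997.6860 km = 1.3997686e+07 m
v_esc = sqrt(2*mu/r) = sqrt(2*3.986e14 / 1.3997686e+07)
v_esc = 7546.6728 m/s = 7.5467 km/s

7.5467 km/s


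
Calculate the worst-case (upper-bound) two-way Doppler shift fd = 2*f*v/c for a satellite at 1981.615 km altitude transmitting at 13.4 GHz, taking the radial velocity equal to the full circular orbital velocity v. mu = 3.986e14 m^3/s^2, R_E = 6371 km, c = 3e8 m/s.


r = 8.352615e+06 m
v = sqrt(mu/r) = 6908.0809 m/s (worst-case radial velocity)
f = 13.4 GHz = 1.34e+10 Hz
fd = 2*f*v/c = 2*1.34e+10*6908.0809/3.0e+08
fd = 617121.8943 Hz

617121.8943 Hz


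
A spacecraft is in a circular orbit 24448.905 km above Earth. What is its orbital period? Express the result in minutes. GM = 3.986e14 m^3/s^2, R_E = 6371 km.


r = 30819.9050 km = 3.0819905e+07 m
T = 2*pi*sqrt(r^3/mu) = 2*pi*sqrt(2.9274797e+22 / 3.986e14)
T = 53846.5849 s = 897.4431 min

897.4431 minutes


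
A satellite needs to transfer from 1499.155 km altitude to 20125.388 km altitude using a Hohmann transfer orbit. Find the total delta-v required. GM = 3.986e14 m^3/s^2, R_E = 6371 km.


r1 = 7870.1550 km = 7.870155e+06 m
r2 = 26496.3880 km = 2.6496388e+07 m
dv1 = sqrt(mu/r1)*(sqrt(2*r2/(r1+r2)) - 1) = 1720.5827 m/s
dv2 = sqrt(mu/r2)*(1 - sqrt(2*r1/(r1+r2))) = 1253.6952 m/s
total dv = |dv1| + |dv2| = 1720.5827 + 1253.6952 = 2974.2779 m/s = 2.9743 km/s

2.9743 km/s


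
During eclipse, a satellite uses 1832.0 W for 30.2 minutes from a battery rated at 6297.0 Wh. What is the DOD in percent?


E_used = P * t / 60 = 1832.0 * 30.2 / 60 = 922.1067 Wh
DOD = E_used / E_total * 100 = 922.1067 / 6297.0 * 100
DOD = 14.6436 %

14.6436 %


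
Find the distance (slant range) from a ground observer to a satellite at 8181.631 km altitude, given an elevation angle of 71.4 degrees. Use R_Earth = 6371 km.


h = 8181.631 km, el = 71.4 deg
d = -R_E*sin(el) + sqrt((R_E*sin(el))^2 + 2*R_E*h + h^2)
d = -6371.0000*sin(1.2462) + sqrt((6371.0000*0.9477684)^2 + 2*6371.0000*8181.631 + 8181.631^2)
d = 8371.8223 km

8371.8223 km


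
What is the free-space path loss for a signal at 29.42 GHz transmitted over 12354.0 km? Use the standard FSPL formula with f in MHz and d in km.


f = 29.42 GHz = 29420.0000 MHz
d = 12354.0 km
FSPL = 32.44 + 20*log10(29420.0000) + 20*log10(12354.0)
FSPL = 32.44 + 89.3729 + 81.8362
FSPL = 203.6490 dB

203.6490 dB


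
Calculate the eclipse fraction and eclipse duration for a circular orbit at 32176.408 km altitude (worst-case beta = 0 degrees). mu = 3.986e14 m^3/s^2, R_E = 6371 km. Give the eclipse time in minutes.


r = 38547.4080 km
T = 1255.3151 min
Eclipse fraction = arcsin(R_E/r)/pi = arcsin(6371.0000/38547.4080)/pi
= arcsin(0.165277)/pi = 0.05285181
Eclipse duration = 0.05285181 * 1255.3151 = 66.3457 min

66.3457 minutes


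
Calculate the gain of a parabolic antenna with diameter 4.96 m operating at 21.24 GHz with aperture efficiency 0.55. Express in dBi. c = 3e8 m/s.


lambda = c/f = 3e8 / 2.124e+10 = 0.01412429 m
G = eta*(pi*D/lambda)^2 = 0.55*(pi*4.96/0.01412429)^2
G = 669410.1656 (linear)
G = 10*log10(669410.1656) = 58.2569 dBi

58.2569 dBi


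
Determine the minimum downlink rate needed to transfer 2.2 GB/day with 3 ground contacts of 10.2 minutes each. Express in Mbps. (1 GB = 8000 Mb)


total contact time = 3 * 10.2 * 60 = 1836.0000 s
data = 2.2 GB = 17600.0000 Mb
rate = 17600.0000 / 1836.0000 = 9.5861 Mbps

9.5861 Mbps


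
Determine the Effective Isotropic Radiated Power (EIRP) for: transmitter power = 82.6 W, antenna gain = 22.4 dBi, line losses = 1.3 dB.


Pt = 82.6 W = 19.1698 dBW
EIRP = Pt_dBW + Gt - losses = 19.1698 + 22.4 - 1.3 = 40.2698 dBW

40.2698 dBW


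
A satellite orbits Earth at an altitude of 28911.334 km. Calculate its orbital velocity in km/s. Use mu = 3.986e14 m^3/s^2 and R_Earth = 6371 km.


r = R_E + alt = 6371.0 + 28911.334 = 35282.3340 km = 3.5282334e+07 m
v = sqrt(mu/r) = sqrt(3.986e14 / 3.5282334e+07) = 3361.1662 m/s = 3.3612 km/s

3.3612 km/s


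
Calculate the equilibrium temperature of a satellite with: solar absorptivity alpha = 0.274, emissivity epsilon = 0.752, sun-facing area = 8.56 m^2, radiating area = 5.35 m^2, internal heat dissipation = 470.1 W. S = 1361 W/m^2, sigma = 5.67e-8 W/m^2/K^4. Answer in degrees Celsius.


Numerator = alpha*S*A_sun + Q_int = 0.274*1361*8.56 + 470.1 = 3662.2438 W
Denominator = eps*sigma*A_rad = 0.752*5.67e-8*5.35 = 2.2811544e-07 W/K^4
T^4 = 1.6054344e+10 K^4
T = 355.9575 K = 82.8075 C

82.8075 degrees Celsius


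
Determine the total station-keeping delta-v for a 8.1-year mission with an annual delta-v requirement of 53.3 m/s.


dV = rate * years = 53.3 * 8.1
dV = 431.7300 m/s

431.7300 m/s


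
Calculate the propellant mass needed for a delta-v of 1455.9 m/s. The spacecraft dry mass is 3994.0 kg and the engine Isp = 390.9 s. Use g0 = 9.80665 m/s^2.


ve = Isp * g0 = 390.9 * 9.80665 = 3833.419485 m/s
mass ratio = exp(dv/ve) = exp(1455.9/3833.419485) = 1.46197968
m_prop = m_dry * (mr - 1) = 3994.0 * (1.46197968 - 1)
m_prop = 1845.1469 kg

1845.1469 kg


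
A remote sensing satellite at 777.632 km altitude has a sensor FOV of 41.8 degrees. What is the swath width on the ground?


FOV = 41.8 deg = 0.7295476 rad
swath = 2 * alt * tan(FOV/2) = 2 * 777.632 * tan(0.3647738)
swath = 2 * 777.632 * 0.3818629
swath = 593.8976 km

593.8976 km


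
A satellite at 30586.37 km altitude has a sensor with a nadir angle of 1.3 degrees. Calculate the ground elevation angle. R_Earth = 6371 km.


r = R_E + alt = 36957.3700 km
Law of sines in the satellite / Earth-center / ground-point triangle:
  sin(nadir)/R_E = sin(90 + el)/r  =>  cos(el) = (r/R_E)*sin(nadir)
cos(el) = (36957.3700 / 6371.0000) * sin(1.3 deg) = 0.1316064
el = arccos(0.1316064) = 82.4376 deg
(Earth-central angle = 90 - nadir - el = 6.2624 deg)

82.4376 degrees


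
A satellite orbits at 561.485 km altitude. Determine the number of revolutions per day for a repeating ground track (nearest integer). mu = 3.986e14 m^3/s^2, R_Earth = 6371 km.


r = 6.932485e+06 m
T = 2*pi*sqrt(r^3/mu) = 5744.3994 s = 95.7400 min
revs/day = 1440 / 95.7400 = 15.0407
Rounded: 15 revolutions per day

15 revolutions per day


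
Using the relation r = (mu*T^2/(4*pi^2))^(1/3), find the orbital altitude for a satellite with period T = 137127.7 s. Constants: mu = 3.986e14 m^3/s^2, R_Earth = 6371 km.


T = 137127.7 s
r = (mu*T^2/(4*pi^2))^(1/3) = (3.986e14 * 137127.7^2 / (4*pi^2))^(1/3)
r = 5.7474603e+07 m = 57474.6030 km
alt = r - R_E = 57474.6030 - 6371 = 51103.6030 km

51103.6030 km


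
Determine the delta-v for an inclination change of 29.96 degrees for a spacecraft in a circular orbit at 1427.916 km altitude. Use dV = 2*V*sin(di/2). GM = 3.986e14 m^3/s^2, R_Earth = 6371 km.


r = 7798.9160 km = 7.798916e+06 m
V = sqrt(mu/r) = 7149.1025 m/s
di = 29.96 deg = 0.5229006 rad
dV = 2*V*sin(di/2) = 2*7149.1025*sin(0.2614503)
dV = 3695.8266 m/s = 3.6958 km/s

3.6958 km/s


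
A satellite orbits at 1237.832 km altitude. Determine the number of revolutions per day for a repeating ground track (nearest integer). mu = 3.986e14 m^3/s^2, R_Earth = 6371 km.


r = 7.608832e+06 m
T = 2*pi*sqrt(r^3/mu) = 6605.2341 s = 110.0872 min
revs/day = 1440 / 110.0872 = 13.0805
Rounded: 13 revolutions per day

13 revolutions per day


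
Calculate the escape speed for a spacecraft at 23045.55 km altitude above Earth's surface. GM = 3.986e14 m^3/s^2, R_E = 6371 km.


r = 6371.0 + 23045.55 = 29416.5500 km = 2.941655e+07 m
v_esc = sqrt(2*mu/r) = sqrt(2*3.986e14 / 2.941655e+07)
v_esc = 5205.8036 m/s = 5.2058 km/s

5.2058 km/s


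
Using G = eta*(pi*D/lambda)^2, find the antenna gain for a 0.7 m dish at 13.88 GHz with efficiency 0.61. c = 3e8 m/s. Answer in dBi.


lambda = c/f = 3e8 / 1.388e+10 = 0.02161383 m
G = eta*(pi*D/lambda)^2 = 0.61*(pi*0.7/0.02161383)^2
G = 6314.8361 (linear)
G = 10*log10(6314.8361) = 38.0036 dBi

38.0036 dBi


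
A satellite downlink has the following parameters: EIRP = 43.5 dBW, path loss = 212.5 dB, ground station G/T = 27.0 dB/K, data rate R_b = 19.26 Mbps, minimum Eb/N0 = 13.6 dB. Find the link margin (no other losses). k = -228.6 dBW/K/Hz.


C/N0 = EIRP - FSPL + G/T - k = 43.5 - 212.5 + 27.0 - (-228.6)
C/N0 = 86.6000 dB-Hz
R_b = 19.26 Mbps = 1.926e+07 bps -> 10*log10(R_b) = 72.8466 dB-Hz
Eb/N0 = C/N0 - 10*log10(R_b) = 86.6000 - 72.8466 = 13.7534 dB
Margin = Eb/N0 - Eb/N0_req = 13.7534 - 13.6 = 0.1534372 dB (link closes)

0.1534 dB


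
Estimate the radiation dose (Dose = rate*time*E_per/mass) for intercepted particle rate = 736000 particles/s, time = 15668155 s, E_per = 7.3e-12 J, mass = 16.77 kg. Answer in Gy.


Total energy deposited = rate * time * E_per
  = 736000 * 15668155 * 7.3e-12 = 84.1819 J
Dose = E_total / mass = 84.1819 / 16.77
Dose = 5.0198 Gy

5.0198 Gy


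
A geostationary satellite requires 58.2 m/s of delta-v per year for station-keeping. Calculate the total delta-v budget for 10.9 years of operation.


dV = rate * years = 58.2 * 10.9
dV = 634.3800 m/s

634.3800 m/s


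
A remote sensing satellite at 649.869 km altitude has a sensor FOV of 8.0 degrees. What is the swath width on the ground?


FOV = 8.0 deg = 0.1396263 rad
swath = 2 * alt * tan(FOV/2) = 2 * 649.869 * tan(0.06981317)
swath = 2 * 649.869 * 0.06992681
swath = 90.8865 km

90.8865 km


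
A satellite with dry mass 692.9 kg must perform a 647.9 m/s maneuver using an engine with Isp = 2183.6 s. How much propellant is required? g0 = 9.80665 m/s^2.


ve = Isp * g0 = 2183.6 * 9.80665 = 21413.800940 m/s
mass ratio = exp(dv/ve) = exp(647.9/21413.800940) = 1.03071856
m_prop = m_dry * (mr - 1) = 692.9 * (1.03071856 - 1)
m_prop = 21.2849 kg

21.2849 kg


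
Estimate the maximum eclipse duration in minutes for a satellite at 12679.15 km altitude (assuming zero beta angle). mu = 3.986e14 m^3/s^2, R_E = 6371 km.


r = 19050.1500 km
T = 436.1216 min
Eclipse fraction = arcsin(R_E/r)/pi = arcsin(6371.0000/19050.1500)/pi
= arcsin(0.3344331)/pi = 0.1085448
Eclipse duration = 0.1085448 * 436.1216 = 47.3387 min

47.3387 minutes


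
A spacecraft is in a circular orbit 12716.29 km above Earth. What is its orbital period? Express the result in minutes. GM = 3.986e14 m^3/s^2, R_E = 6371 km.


r = 19087.2900 km = 1.908729e+07 m
T = 2*pi*sqrt(r^3/mu) = 2*pi*sqrt(6.95397e+21 / 3.986e14)
T = 26243.8550 s = 437.3976 min

437.3976 minutes


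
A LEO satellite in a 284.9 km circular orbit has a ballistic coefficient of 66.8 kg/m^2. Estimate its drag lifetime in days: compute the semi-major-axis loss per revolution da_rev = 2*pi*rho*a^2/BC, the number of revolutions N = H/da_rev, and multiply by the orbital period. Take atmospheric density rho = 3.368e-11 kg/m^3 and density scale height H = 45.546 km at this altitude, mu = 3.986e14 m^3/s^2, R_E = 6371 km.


a = R_E + alt = 6655.9000 km = 6.6559e+06 m
da_rev = 2*pi*rho*a^2/BC = 2*pi*3.368e-11*(6.6559e+06)^2/66.8 = 140.342454 m per revolution
N = H/da_rev = 45546.0000 m / 140.342454 m = 324.5347 revolutions
P = 2*pi*sqrt(a^3/mu) = 5404.0754 s
lifetime = N*P = 324.5347 * 5404.0754 = 1.7538102e+06 s = 20.2987 days

20.2987 days


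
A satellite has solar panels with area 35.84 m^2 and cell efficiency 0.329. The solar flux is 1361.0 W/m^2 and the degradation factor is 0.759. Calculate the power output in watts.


P = area * eta * S * degradation
P = 35.84 * 0.329 * 1361.0 * 0.759
P = 12180.4631 W

12180.4631 W


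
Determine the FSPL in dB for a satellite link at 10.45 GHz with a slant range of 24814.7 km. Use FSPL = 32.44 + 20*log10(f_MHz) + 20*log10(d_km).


f = 10.45 GHz = 10450.0000 MHz
d = 24814.7 km
FSPL = 32.44 + 20*log10(10450.0000) + 20*log10(24814.7)
FSPL = 32.44 + 80.3823 + 87.8942
FSPL = 200.7165 dB

200.7165 dB


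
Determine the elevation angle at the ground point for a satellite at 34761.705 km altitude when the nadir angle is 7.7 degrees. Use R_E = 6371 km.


r = R_E + alt = 41132.7050 km
Law of sines in the satellite / Earth-center / ground-point triangle:
  sin(nadir)/R_E = sin(90 + el)/r  =>  cos(el) = (r/R_E)*sin(nadir)
cos(el) = (41132.7050 / 6371.0000) * sin(7.7 deg) = 0.865047
el = arccos(0.865047) = 30.1119 deg
(Earth-central angle = 90 - nadir - el = 52.1881 deg)

30.1119 degrees


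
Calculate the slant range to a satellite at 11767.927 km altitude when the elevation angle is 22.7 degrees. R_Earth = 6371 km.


h = 11767.927 km, el = 22.7 deg
d = -R_E*sin(el) + sqrt((R_E*sin(el))^2 + 2*R_E*h + h^2)
d = -6371.0000*sin(0.3961897) + sqrt((6371.0000*0.385906)^2 + 2*6371.0000*11767.927 + 11767.927^2)
d = 14701.6893 km

14701.6893 km


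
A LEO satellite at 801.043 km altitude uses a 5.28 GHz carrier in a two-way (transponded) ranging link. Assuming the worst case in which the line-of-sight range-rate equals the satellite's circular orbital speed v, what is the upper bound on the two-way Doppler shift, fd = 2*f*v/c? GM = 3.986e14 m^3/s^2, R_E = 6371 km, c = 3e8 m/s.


r = 7.172043e+06 m
v = sqrt(mu/r) = 7454.9924 m/s (worst-case radial velocity)
f = 5.28 GHz = 5.28e+09 Hz
fd = 2*f*v/c = 2*5.28e+09*7454.9924/3.0e+08
fd = 262415.7323 Hz

262415.7323 Hz


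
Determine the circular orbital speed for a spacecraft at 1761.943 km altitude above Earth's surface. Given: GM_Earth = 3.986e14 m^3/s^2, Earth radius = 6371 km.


r = R_E + alt = 6371.0 + 1761.943 = 8132.9430 km = 8.132943e+06 m
v = sqrt(mu/r) = sqrt(3.986e14 / 8.132943e+06) = 7000.7534 m/s = 7.0008 km/s

7.0008 km/s


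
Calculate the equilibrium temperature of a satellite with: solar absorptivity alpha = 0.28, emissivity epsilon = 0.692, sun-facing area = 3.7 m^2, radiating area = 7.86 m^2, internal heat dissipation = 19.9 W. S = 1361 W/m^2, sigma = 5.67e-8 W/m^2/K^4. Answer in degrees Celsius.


Numerator = alpha*S*A_sun + Q_int = 0.28*1361*3.7 + 19.9 = 1429.8960 W
Denominator = eps*sigma*A_rad = 0.692*5.67e-8*7.86 = 3.083981e-07 W/K^4
T^4 = 4.6365266e+09 K^4
T = 260.9445 K = -12.2055 C

-12.2055 degrees Celsius


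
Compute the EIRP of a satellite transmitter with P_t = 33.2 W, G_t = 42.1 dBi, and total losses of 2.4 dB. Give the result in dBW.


Pt = 33.2 W = 15.2114 dBW
EIRP = Pt_dBW + Gt - losses = 15.2114 + 42.1 - 2.4 = 54.9114 dBW

54.9114 dBW


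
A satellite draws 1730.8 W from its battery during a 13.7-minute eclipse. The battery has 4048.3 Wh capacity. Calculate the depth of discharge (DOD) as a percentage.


E_used = P * t / 60 = 1730.8 * 13.7 / 60 = 395.1993 Wh
DOD = E_used / E_total * 100 = 395.1993 / 4048.3 * 100
DOD = 9.7621 %

9.7621 %


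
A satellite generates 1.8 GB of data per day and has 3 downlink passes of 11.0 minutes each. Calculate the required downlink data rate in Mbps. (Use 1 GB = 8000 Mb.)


total contact time = 3 * 11.0 * 60 = 1980.0000 s
data = 1.8 GB = 14400.0000 Mb
rate = 14400.0000 / 1980.0000 = 7.2727 Mbps

7.2727 Mbps


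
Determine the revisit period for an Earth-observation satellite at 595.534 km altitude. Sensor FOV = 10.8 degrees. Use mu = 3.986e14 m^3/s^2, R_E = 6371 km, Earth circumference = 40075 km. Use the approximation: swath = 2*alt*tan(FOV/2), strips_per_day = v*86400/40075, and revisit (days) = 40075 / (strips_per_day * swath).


swath = 2*595.534*tan(0.09424778) = 112.5891 km
v = sqrt(mu/r) = 7564.1523 m/s = 7.5642 km/s
strips/day = v*86400/40075 = 7.5642*86400/40075 = 16.3080
coverage/day = strips * swath = 16.3080 * 112.5891 = 1836.1017 km
revisit = 40075 / 1836.1017 = 21.8261 days

21.8261 days


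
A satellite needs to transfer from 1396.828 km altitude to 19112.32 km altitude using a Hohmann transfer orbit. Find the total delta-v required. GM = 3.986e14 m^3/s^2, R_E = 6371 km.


r1 = 7767.8280 km = 7.767828e+06 m
r2 = 25483.3200 km = 2.548332e+07 m
dv1 = sqrt(mu/r1)*(sqrt(2*r2/(r1+r2)) - 1) = 1705.2765 m/s
dv2 = sqrt(mu/r2)*(1 - sqrt(2*r1/(r1+r2))) = 1251.5978 m/s
total dv = |dv1| + |dv2| = 1705.2765 + 1251.5978 = 2956.8743 m/s = 2.9569 km/s

2.9569 km/s


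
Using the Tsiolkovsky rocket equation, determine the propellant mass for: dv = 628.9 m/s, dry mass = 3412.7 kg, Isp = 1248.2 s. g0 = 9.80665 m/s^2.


ve = Isp * g0 = 1248.2 * 9.80665 = 12240.660530 m/s
mass ratio = exp(dv/ve) = exp(628.9/12240.660530) = 1.05272069
m_prop = m_dry * (mr - 1) = 3412.7 * (1.05272069 - 1)
m_prop = 179.9199 kg

179.9199 kg


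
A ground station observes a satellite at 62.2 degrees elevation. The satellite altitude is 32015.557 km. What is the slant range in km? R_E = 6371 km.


h = 32015.557 km, el = 62.2 deg
d = -R_E*sin(el) + sqrt((R_E*sin(el))^2 + 2*R_E*h + h^2)
d = -6371.0000*sin(1.0856) + sqrt((6371.0000*0.884581)^2 + 2*6371.0000*32015.557 + 32015.557^2)
d = 32635.7187 km

32635.7187 km


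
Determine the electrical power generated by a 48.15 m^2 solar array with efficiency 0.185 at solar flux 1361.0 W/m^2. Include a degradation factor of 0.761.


P = area * eta * S * degradation
P = 48.15 * 0.185 * 1361.0 * 0.761
P = 9225.9437 W

9225.9437 W


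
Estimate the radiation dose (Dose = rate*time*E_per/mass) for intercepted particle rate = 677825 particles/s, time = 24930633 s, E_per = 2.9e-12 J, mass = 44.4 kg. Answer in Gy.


Total energy deposited = rate * time * E_per
  = 677825 * 24930633 * 2.9e-12 = 49.0060 J
Dose = E_total / mass = 49.0060 / 44.4
Dose = 1.1037 Gy

1.1037 Gy


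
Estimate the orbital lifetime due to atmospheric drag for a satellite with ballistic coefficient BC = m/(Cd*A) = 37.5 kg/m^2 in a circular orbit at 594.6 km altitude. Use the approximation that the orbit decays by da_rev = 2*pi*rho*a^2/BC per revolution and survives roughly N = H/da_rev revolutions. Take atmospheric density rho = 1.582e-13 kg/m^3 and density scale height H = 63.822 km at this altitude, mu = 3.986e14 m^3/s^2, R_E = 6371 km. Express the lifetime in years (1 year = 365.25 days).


a = R_E + alt = 6965.6000 km = 6.9656e+06 m
da_rev = 2*pi*rho*a^2/BC = 2*pi*1.582e-13*(6.9656e+06)^2/37.5 = 1.286092 m per revolution
N = H/da_rev = 63822.0000 m / 1.286092 m = 49624.7426 revolutions
P = 2*pi*sqrt(a^3/mu) = 5785.6082 s
lifetime = N*P = 49624.7426 * 5785.6082 = 2.8710932e+08 s = 3323.0245 days
years = 3323.0245 / 365.25 = 9.0979 years

9.0979 years


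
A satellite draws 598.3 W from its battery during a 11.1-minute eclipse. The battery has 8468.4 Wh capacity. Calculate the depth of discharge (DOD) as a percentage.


E_used = P * t / 60 = 598.3 * 11.1 / 60 = 110.6855 Wh
DOD = E_used / E_total * 100 = 110.6855 / 8468.4 * 100
DOD = 1.3070 %

1.3070 %


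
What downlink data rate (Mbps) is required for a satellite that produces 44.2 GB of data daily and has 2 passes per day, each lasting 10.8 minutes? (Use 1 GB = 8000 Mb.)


total contact time = 2 * 10.8 * 60 = 1296.0000 s
data = 44.2 GB = 353600.0000 Mb
rate = 353600.0000 / 1296.0000 = 272.8395 Mbps

272.8395 Mbps


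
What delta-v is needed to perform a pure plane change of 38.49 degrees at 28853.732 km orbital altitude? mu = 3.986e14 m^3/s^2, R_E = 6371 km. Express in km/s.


r = 35224.7320 km = 3.5224732e+07 m
V = sqrt(mu/r) = 3363.9133 m/s
di = 38.49 deg = 0.6717772 rad
dV = 2*V*sin(di/2) = 2*3363.9133*sin(0.3358886)
dV = 2217.5472 m/s = 2.2175 km/s

2.2175 km/s


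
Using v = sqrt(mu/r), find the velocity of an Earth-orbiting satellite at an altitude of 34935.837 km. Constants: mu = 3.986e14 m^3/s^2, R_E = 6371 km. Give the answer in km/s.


r = R_E + alt = 6371.0 + 34935.837 = 41306.8370 km = 4.1306837e+07 m
v = sqrt(mu/r) = sqrt(3.986e14 / 4.1306837e+07) = 3106.4021 m/s = 3.1064 km/s

3.1064 km/s


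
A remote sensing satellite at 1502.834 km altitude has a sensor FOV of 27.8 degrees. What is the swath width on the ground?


FOV = 27.8 deg = 0.4852015 rad
swath = 2 * alt * tan(FOV/2) = 2 * 1502.834 * tan(0.2426008)
swath = 2 * 1502.834 * 0.247475
swath = 743.8276 km

743.8276 km


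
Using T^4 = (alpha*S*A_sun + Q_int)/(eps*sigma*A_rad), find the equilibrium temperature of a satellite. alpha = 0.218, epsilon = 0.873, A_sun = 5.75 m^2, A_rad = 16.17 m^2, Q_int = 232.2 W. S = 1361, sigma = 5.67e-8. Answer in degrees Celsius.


Numerator = alpha*S*A_sun + Q_int = 0.218*1361*5.75 + 232.2 = 1938.2135 W
Denominator = eps*sigma*A_rad = 0.873*5.67e-8*16.17 = 8.0040045e-07 W/K^4
T^4 = 2.4215547e+09 K^4
T = 221.8317 K = -51.3183 C

-51.3183 degrees Celsius


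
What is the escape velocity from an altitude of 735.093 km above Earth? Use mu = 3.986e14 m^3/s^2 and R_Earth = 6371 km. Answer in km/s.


r = 6371.0 + 735.093 = 7106.0930 km = 7.106093e+06 m
v_esc = sqrt(2*mu/r) = sqrt(2*3.986e14 / 7.106093e+06)
v_esc = 10591.7617 m/s = 10.5918 km/s

10.5918 km/s


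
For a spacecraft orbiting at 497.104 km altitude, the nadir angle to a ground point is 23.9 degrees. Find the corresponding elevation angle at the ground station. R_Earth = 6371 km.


r = R_E + alt = 6868.1040 km
Law of sines in the satellite / Earth-center / ground-point triangle:
  sin(nadir)/R_E = sin(90 + el)/r  =>  cos(el) = (r/R_E)*sin(nadir)
cos(el) = (6868.1040 / 6371.0000) * sin(23.9 deg) = 0.4367532
el = arccos(0.4367532) = 64.1031 deg
(Earth-central angle = 90 - nadir - el = 1.9969 deg)

64.1031 degrees


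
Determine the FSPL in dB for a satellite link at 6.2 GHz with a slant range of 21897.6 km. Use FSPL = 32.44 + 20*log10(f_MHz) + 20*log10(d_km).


f = 6.2 GHz = 6200.0000 MHz
d = 21897.6 km
FSPL = 32.44 + 20*log10(6200.0000) + 20*log10(21897.6)
FSPL = 32.44 + 75.8478 + 86.8079
FSPL = 195.0958 dB

195.0958 dB


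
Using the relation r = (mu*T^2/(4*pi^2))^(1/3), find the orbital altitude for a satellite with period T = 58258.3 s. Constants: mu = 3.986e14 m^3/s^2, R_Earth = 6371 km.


T = 58258.3 s
r = (mu*T^2/(4*pi^2))^(1/3) = (3.986e14 * 58258.3^2 / (4*pi^2))^(1/3)
r = 3.2481125e+07 m = 32481.1246 km
alt = r - R_E = 32481.1246 - 6371 = 26110.1246 km

26110.1246 km


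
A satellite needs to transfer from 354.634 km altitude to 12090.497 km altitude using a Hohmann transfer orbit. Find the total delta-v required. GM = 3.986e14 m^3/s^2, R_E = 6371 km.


r1 = 6725.6340 km = 6.725634e+06 m
r2 = 18461.4970 km = 1.8461497e+07 m
dv1 = sqrt(mu/r1)*(sqrt(2*r2/(r1+r2)) - 1) = 1622.5429 m/s
dv2 = sqrt(mu/r2)*(1 - sqrt(2*r1/(r1+r2))) = 1250.9135 m/s
total dv = |dv1| + |dv2| = 1622.5429 + 1250.9135 = 2873.4564 m/s = 2.8735 km/s

2.8735 km/s


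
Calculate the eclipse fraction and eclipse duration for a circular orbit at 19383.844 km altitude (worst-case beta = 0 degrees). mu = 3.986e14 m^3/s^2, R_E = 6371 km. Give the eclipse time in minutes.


r = 25754.8440 km
T = 685.5646 min
Eclipse fraction = arcsin(R_E/r)/pi = arcsin(6371.0000/25754.8440)/pi
= arcsin(0.2473709)/pi = 0.07956662
Eclipse duration = 0.07956662 * 685.5646 = 54.5481 min

54.5481 minutes


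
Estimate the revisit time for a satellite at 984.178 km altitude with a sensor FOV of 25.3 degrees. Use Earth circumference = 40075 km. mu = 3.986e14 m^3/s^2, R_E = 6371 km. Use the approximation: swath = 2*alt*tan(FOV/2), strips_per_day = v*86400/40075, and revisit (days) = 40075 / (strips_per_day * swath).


swath = 2*984.178*tan(0.2207842) = 441.7836 km
v = sqrt(mu/r) = 7361.5972 m/s = 7.3616 km/s
strips/day = v*86400/40075 = 7.3616*86400/40075 = 15.8713
coverage/day = strips * swath = 15.8713 * 441.7836 = 7011.6760 km
revisit = 40075 / 7011.6760 = 5.7155 days

5.7155 days


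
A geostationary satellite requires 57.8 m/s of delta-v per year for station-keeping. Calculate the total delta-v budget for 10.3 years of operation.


dV = rate * years = 57.8 * 10.3
dV = 595.3400 m/s

595.3400 m/s


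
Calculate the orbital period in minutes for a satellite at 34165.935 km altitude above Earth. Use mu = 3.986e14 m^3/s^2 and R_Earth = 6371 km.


r = 40536.9350 km = 4.0536935e+07 m
T = 2*pi*sqrt(r^3/mu) = 2*pi*sqrt(6.6612039e+22 / 3.986e14)
T = 81224.6005 s = 1353.7433 min

1353.7433 minutes


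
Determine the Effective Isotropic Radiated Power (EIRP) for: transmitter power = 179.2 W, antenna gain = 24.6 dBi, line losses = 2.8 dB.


Pt = 179.2 W = 22.5334 dBW
EIRP = Pt_dBW + Gt - losses = 22.5334 + 24.6 - 2.8 = 44.3334 dBW

44.3334 dBW


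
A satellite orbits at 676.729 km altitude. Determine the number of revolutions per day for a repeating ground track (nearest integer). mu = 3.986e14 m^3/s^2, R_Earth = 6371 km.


r = 7.047729e+06 m
T = 2*pi*sqrt(r^3/mu) = 5888.2334 s = 98.1372 min
revs/day = 1440 / 98.1372 = 14.6733
Rounded: 15 revolutions per day

15 revolutions per day


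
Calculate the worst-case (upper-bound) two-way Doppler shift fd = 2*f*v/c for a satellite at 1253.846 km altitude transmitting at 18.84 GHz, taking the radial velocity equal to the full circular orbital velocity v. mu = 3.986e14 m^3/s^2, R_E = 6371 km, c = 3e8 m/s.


r = 7.624846e+06 m
v = sqrt(mu/r) = 7230.2466 m/s (worst-case radial velocity)
f = 18.84 GHz = 1.884e+10 Hz
fd = 2*f*v/c = 2*1.884e+10*7230.2466/3.0e+08
fd = 908118.9708 Hz

908118.9708 Hz


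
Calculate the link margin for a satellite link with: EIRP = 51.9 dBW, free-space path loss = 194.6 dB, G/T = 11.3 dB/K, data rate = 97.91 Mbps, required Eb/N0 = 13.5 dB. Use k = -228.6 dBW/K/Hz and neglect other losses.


C/N0 = EIRP - FSPL + G/T - k = 51.9 - 194.6 + 11.3 - (-228.6)
C/N0 = 97.2000 dB-Hz
R_b = 97.91 Mbps = 9.791e+07 bps -> 10*log10(R_b) = 79.9083 dB-Hz
Eb/N0 = C/N0 - 10*log10(R_b) = 97.2000 - 79.9083 = 17.2917 dB
Margin = Eb/N0 - Eb/N0_req = 17.2917 - 13.5 = 3.7917 dB (link closes)

3.7917 dB


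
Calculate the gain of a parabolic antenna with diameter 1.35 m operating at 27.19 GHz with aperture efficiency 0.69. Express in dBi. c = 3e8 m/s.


lambda = c/f = 3e8 / 2.719e+10 = 0.01103347 m
G = eta*(pi*D/lambda)^2 = 0.69*(pi*1.35/0.01103347)^2
G = 101951.1852 (linear)
G = 10*log10(101951.1852) = 50.0839 dBi

50.0839 dBi


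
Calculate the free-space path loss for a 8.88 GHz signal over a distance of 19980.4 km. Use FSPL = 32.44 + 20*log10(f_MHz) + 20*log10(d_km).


f = 8.88 GHz = 8880.0000 MHz
d = 19980.4 km
FSPL = 32.44 + 20*log10(8880.0000) + 20*log10(19980.4)
FSPL = 32.44 + 78.9683 + 86.0121
FSPL = 197.4203 dB

197.4203 dB


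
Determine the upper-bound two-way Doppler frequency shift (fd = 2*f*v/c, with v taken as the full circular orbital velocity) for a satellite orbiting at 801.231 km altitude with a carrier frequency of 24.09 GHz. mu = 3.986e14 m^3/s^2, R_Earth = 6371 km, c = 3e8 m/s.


r = 7.172231e+06 m
v = sqrt(mu/r) = 7454.8947 m/s (worst-case radial velocity)
f = 24.09 GHz = 2.409e+10 Hz
fd = 2*f*v/c = 2*2.409e+10*7454.8947/3.0e+08
fd = 1.1972561e+06 Hz

1.1973e+06 Hz


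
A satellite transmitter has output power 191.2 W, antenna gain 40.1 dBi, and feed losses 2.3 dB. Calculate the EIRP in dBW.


Pt = 191.2 W = 22.8149 dBW
EIRP = Pt_dBW + Gt - losses = 22.8149 + 40.1 - 2.3 = 60.6149 dBW

60.6149 dBW


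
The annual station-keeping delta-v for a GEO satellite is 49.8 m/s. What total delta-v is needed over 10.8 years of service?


dV = rate * years = 49.8 * 10.8
dV = 537.8400 m/s

537.8400 m/s


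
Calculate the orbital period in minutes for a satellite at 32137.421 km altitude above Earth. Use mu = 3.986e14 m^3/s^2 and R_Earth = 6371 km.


r = 38508.4210 km = 3.8508421e+07 m
T = 2*pi*sqrt(r^3/mu) = 2*pi*sqrt(5.7104079e+22 / 3.986e14)
T = 75204.6662 s = 1253.4111 min

1253.4111 minutes


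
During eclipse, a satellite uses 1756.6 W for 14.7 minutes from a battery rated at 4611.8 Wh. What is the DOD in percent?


E_used = P * t / 60 = 1756.6 * 14.7 / 60 = 430.3670 Wh
DOD = E_used / E_total * 100 = 430.3670 / 4611.8 * 100
DOD = 9.3319 %

9.3319 %


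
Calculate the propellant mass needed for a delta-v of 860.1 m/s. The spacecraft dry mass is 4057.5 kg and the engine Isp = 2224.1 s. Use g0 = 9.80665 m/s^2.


ve = Isp * g0 = 2224.1 * 9.80665 = 21810.970265 m/s
mass ratio = exp(dv/ve) = exp(860.1/21810.970265) = 1.04022214
m_prop = m_dry * (mr - 1) = 4057.5 * (1.04022214 - 1)
m_prop = 163.2013 kg

163.2013 kg


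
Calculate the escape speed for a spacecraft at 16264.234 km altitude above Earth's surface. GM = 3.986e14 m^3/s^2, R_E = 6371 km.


r = 6371.0 + 16264.234 = 22635.2340 km = 2.2635234e+07 m
v_esc = sqrt(2*mu/r) = sqrt(2*3.986e14 / 2.2635234e+07)
v_esc = 5934.5959 m/s = 5.9346 km/s

5.9346 km/s


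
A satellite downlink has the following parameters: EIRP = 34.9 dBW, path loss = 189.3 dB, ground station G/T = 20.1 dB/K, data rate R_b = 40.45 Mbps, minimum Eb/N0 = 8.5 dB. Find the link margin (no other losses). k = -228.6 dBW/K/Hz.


C/N0 = EIRP - FSPL + G/T - k = 34.9 - 189.3 + 20.1 - (-228.6)
C/N0 = 94.3000 dB-Hz
R_b = 40.45 Mbps = 4.045e+07 bps -> 10*log10(R_b) = 76.0692 dB-Hz
Eb/N0 = C/N0 - 10*log10(R_b) = 94.3000 - 76.0692 = 18.2308 dB
Margin = Eb/N0 - Eb/N0_req = 18.2308 - 8.5 = 9.7308 dB (link closes)

9.7308 dB


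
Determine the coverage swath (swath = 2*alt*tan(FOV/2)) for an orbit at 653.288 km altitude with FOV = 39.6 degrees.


FOV = 39.6 deg = 0.6911504 rad
swath = 2 * alt * tan(FOV/2) = 2 * 653.288 * tan(0.3455752)
swath = 2 * 653.288 * 0.3600222
swath = 470.3963 km

470.3963 km


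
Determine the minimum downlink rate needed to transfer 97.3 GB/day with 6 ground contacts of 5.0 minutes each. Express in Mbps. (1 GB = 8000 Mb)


total contact time = 6 * 5.0 * 60 = 1800.0000 s
data = 97.3 GB = 778400.0000 Mb
rate = 778400.0000 / 1800.0000 = 432.4444 Mbps

432.4444 Mbps


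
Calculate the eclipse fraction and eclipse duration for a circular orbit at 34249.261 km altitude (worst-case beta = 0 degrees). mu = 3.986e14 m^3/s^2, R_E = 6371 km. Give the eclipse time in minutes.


r = 40620.2610 km
T = 1357.9195 min
Eclipse fraction = arcsin(R_E/r)/pi = arcsin(6371.0000/40620.2610)/pi
= arcsin(0.1568429)/pi = 0.05013164
Eclipse duration = 0.05013164 * 1357.9195 = 68.0747 min

68.0747 minutes


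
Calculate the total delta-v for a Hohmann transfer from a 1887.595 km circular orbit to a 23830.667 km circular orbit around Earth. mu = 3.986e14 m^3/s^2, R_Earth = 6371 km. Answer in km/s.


r1 = 8258.5950 km = 8.258595e+06 m
r2 = 30201.6670 km = 3.0201667e+07 m
dv1 = sqrt(mu/r1)*(sqrt(2*r2/(r1+r2)) - 1) = 1759.1336 m/s
dv2 = sqrt(mu/r2)*(1 - sqrt(2*r1/(r1+r2))) = 1252.1404 m/s
total dv = |dv1| + |dv2| = 1759.1336 + 1252.1404 = 3011.2740 m/s = 3.0113 km/s

3.0113 km/s


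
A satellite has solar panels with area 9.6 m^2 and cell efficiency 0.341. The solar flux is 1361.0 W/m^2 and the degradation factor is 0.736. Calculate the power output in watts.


P = area * eta * S * degradation
P = 9.6 * 0.341 * 1361.0 * 0.736
P = 3279.1520 W

3279.1520 W


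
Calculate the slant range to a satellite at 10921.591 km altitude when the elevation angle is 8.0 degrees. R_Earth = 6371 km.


h = 10921.591 km, el = 8.0 deg
d = -R_E*sin(el) + sqrt((R_E*sin(el))^2 + 2*R_E*h + h^2)
d = -6371.0000*sin(0.1396263) + sqrt((6371.0000*0.1391731)^2 + 2*6371.0000*10921.591 + 10921.591^2)
d = 15213.9570 km

15213.9570 km


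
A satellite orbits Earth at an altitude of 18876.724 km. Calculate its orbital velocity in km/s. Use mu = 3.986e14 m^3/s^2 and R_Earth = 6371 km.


r = R_E + alt = 6371.0 + 18876.724 = 25247.7240 km = 2.5247724e+07 m
v = sqrt(mu/r) = sqrt(3.986e14 / 2.5247724e+07) = 3973.3565 m/s = 3.9734 km/s

3.9734 km/s


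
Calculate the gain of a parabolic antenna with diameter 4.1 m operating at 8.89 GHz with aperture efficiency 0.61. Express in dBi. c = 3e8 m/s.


lambda = c/f = 3e8 / 8.89e+09 = 0.03374578 m
G = eta*(pi*D/lambda)^2 = 0.61*(pi*4.1/0.03374578)^2
G = 88870.6397 (linear)
G = 10*log10(88870.6397) = 49.4876 dBi

49.4876 dBi


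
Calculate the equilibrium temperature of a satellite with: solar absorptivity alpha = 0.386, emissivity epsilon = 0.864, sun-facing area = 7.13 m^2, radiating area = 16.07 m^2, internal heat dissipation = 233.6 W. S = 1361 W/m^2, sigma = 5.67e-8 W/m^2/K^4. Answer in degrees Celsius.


Numerator = alpha*S*A_sun + Q_int = 0.386*1361*7.13 + 233.6 = 3979.3170 W
Denominator = eps*sigma*A_rad = 0.864*5.67e-8*16.07 = 7.8725002e-07 W/K^4
T^4 = 5.0547055e+09 K^4
T = 266.6392 K = -6.5108 C

-6.5108 degrees Celsius


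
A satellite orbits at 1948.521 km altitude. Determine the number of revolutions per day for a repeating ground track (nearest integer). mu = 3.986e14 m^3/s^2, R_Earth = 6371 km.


r = 8.319521e+06 m
T = 2*pi*sqrt(r^3/mu) = 7551.9430 s = 125.8657 min
revs/day = 1440 / 125.8657 = 11.4408
Rounded: 11 revolutions per day

11 revolutions per day


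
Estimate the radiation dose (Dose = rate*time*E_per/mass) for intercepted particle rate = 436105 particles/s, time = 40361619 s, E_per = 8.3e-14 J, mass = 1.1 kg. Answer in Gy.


Total energy deposited = rate * time * E_per
  = 436105 * 40361619 * 8.3e-14 = 1.4610 J
Dose = E_total / mass = 1.4610 / 1.1
Dose = 1.3281 Gy

1.3281 Gy


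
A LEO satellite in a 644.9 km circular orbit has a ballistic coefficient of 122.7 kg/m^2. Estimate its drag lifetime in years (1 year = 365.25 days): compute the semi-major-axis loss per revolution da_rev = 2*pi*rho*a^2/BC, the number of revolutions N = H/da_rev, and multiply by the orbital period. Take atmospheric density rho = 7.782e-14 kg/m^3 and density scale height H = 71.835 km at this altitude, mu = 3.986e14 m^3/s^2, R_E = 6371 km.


a = R_E + alt = 7015.9000 km = 7.0159e+06 m
da_rev = 2*pi*rho*a^2/BC = 2*pi*7.782e-14*(7.0159e+06)^2/122.7 = 0.196152258 m per revolution
N = H/da_rev = 71835.0000 m / 0.196152258 m = 366220.6115 revolutions
P = 2*pi*sqrt(a^3/mu) = 5848.3897 s
lifetime = N*P = 366220.6115 * 5848.3897 = 2.1418009e+09 s = 24789.3619 days
years = 24789.3619 / 365.25 = 67.8696 years

67.8696 years


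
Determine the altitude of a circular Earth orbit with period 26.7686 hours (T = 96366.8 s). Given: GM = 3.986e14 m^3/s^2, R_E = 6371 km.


T = 96366.8 s
r = (mu*T^2/(4*pi^2))^(1/3) = (3.986e14 * 96366.8^2 / (4*pi^2))^(1/3)
r = 4.5430147e+07 m = 45430.1472 km
alt = r - R_E = 45430.1472 - 6371 = 39059.1472 km

39059.1472 km


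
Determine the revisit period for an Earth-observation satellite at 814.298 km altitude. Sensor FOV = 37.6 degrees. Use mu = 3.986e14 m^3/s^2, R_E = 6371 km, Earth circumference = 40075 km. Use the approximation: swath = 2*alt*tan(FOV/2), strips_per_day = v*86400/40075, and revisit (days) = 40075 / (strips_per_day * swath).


swath = 2*814.298*tan(0.3281219) = 554.4193 km
v = sqrt(mu/r) = 7448.1130 m/s = 7.4481 km/s
strips/day = v*86400/40075 = 7.4481*86400/40075 = 16.0578
coverage/day = strips * swath = 16.0578 * 554.4193 = 8902.7629 km
revisit = 40075 / 8902.7629 = 4.5014 days

4.5014 days


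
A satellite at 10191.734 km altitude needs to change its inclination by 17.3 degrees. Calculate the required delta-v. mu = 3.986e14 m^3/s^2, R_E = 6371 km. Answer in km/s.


r = 16562.7340 km = 1.6562734e+07 m
V = sqrt(mu/r) = 4905.7186 m/s
di = 17.3 deg = 0.301942 rad
dV = 2*V*sin(di/2) = 2*4905.7186*sin(0.150971)
dV = 1475.6219 m/s = 1.4756 km/s

1.4756 km/s


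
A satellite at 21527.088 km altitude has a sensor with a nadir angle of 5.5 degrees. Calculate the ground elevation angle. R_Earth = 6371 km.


r = R_E + alt = 27898.0880 km
Law of sines in the satellite / Earth-center / ground-point triangle:
  sin(nadir)/R_E = sin(90 + el)/r  =>  cos(el) = (r/R_E)*sin(nadir)
cos(el) = (27898.0880 / 6371.0000) * sin(5.5 deg) = 0.4197007
el = arccos(0.4197007) = 65.1843 deg
(Earth-central angle = 90 - nadir - el = 19.3157 deg)

65.1843 degrees


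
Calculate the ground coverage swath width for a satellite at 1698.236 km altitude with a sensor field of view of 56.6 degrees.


FOV = 56.6 deg = 0.9878564 rad
swath = 2 * alt * tan(FOV/2) = 2 * 1698.236 * tan(0.4939282)
swath = 2 * 1698.236 * 0.5384445
swath = 1828.8117 km

1828.8117 km


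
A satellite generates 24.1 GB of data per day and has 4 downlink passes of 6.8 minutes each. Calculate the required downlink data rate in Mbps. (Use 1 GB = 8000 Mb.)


total contact time = 4 * 6.8 * 60 = 1632.0000 s
data = 24.1 GB = 192800.0000 Mb
rate = 192800.0000 / 1632.0000 = 118.1373 Mbps

118.1373 Mbps


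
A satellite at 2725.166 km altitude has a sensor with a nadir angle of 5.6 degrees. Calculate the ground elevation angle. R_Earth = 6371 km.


r = R_E + alt = 9096.1660 km
Law of sines in the satellite / Earth-center / ground-point triangle:
  sin(nadir)/R_E = sin(90 + el)/r  =>  cos(el) = (r/R_E)*sin(nadir)
cos(el) = (9096.1660 / 6371.0000) * sin(5.6 deg) = 0.1393235
el = arccos(0.1393235) = 81.9913 deg
(Earth-central angle = 90 - nadir - el = 2.4087 deg)

81.9913 degrees


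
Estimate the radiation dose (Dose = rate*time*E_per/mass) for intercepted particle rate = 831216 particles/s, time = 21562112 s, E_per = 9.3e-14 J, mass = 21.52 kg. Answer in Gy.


Total energy deposited = rate * time * E_per
  = 831216 * 21562112 * 9.3e-14 = 1.6668 J
Dose = E_total / mass = 1.6668 / 21.52
Dose = 0.07745436 Gy

0.0775 Gy


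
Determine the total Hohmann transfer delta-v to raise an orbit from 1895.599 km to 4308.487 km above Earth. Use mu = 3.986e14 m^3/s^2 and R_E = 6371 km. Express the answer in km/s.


r1 = 8266.5990 km = 8.266599e+06 m
r2 = 10679.4870 km = 1.0679487e+07 m
dv1 = sqrt(mu/r1)*(sqrt(2*r2/(r1+r2)) - 1) = 428.9263 m/s
dv2 = sqrt(mu/r2)*(1 - sqrt(2*r1/(r1+r2))) = 402.2721 m/s
total dv = |dv1| + |dv2| = 428.9263 + 402.2721 = 831.1984 m/s = 0.8311984 km/s

0.8312 km/s


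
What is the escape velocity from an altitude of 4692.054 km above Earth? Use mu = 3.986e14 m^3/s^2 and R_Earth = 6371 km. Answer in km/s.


r = 6371.0 + 4692.054 = 11063.0540 km = 1.1063054e+07 m
v_esc = sqrt(2*mu/r) = sqrt(2*3.986e14 / 1.1063054e+07)
v_esc = 8488.7966 m/s = 8.4888 km/s

8.4888 km/s


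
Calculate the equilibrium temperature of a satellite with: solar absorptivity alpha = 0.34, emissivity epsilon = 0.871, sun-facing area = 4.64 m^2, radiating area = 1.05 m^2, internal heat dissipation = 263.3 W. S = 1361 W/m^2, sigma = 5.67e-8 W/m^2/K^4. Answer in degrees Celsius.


Numerator = alpha*S*A_sun + Q_int = 0.34*1361*4.64 + 263.3 = 2410.4136 W
Denominator = eps*sigma*A_rad = 0.871*5.67e-8*1.05 = 5.1854985e-08 W/K^4
T^4 = 4.6483739e+10 K^4
T = 464.3284 K = 191.1784 C

191.1784 degrees Celsius


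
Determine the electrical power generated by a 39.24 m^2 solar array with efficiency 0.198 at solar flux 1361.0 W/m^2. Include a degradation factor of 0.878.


P = area * eta * S * degradation
P = 39.24 * 0.198 * 1361.0 * 0.878
P = 9284.2501 W

9284.2501 W


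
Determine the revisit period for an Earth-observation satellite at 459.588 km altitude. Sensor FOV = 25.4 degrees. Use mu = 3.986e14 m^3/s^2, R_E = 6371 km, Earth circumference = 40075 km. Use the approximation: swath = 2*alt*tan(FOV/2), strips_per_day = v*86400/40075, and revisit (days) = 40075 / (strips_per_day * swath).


swath = 2*459.588*tan(0.2216568) = 207.1453 km
v = sqrt(mu/r) = 7639.0544 m/s = 7.6391 km/s
strips/day = v*86400/40075 = 7.6391*86400/40075 = 16.4695
coverage/day = strips * swath = 16.4695 * 207.1453 = 3411.5741 km
revisit = 40075 / 3411.5741 = 11.7468 days

11.7468 days


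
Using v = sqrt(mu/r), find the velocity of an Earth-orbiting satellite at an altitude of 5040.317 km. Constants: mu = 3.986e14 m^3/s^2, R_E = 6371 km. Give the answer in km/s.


r = R_E + alt = 6371.0 + 5040.317 = 11411.3170 km = 1.1411317e+07 m
v = sqrt(mu/r) = sqrt(3.986e14 / 1.1411317e+07) = 5910.1807 m/s = 5.9102 km/s

5.9102 km/s
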